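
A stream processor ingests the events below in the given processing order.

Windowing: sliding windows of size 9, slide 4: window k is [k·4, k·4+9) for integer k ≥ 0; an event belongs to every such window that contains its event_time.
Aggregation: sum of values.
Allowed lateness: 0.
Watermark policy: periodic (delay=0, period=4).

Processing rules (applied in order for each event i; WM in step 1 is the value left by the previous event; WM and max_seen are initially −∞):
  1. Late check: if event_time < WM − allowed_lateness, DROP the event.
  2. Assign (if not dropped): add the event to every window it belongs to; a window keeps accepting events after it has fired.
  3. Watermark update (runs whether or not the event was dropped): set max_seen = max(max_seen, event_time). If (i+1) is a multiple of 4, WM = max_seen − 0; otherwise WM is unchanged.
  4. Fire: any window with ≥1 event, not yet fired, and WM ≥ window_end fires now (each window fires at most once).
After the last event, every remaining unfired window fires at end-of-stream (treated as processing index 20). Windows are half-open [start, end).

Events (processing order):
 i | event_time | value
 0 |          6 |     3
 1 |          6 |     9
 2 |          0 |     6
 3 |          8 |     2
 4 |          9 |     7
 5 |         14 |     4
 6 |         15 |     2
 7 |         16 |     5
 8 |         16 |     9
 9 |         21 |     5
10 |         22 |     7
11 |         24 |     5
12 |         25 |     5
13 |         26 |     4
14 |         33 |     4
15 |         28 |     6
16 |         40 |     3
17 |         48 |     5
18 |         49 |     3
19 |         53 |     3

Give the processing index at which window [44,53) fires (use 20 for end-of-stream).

19

i=0 t=6 v=3: → [4,13),[0,9); WM=−∞
i=1 t=6 v=9: → [4,13),[0,9); WM=−∞
i=2 t=0 v=6: → [0,9); WM=−∞
i=3 t=8 v=2: → [8,17),[4,13),[0,9); WM=8
i=4 t=9 v=7: → [8,17),[4,13); WM=8
i=5 t=14 v=4: → [12,21),[8,17); WM=8
i=6 t=15 v=2: → [12,21),[8,17); WM=8
i=7 t=16 v=5: → [16,25),[12,21),[8,17); WM=16; [0,9) fires=20 [4,13) fires=21
i=8 t=16 v=9: → [16,25),[12,21),[8,17); WM=16
i=9 t=21 v=5: → [20,29),[16,25); WM=16
i=10 t=22 v=7: → [20,29),[16,25); WM=16
i=11 t=24 v=5: → [24,33),[20,29),[16,25); WM=24; [8,17) fires=29 [12,21) fires=20
i=12 t=25 v=5: → [24,33),[20,29); WM=24
i=13 t=26 v=4: → [24,33),[20,29); WM=24
i=14 t=33 v=4: → [32,41),[28,37); WM=24
i=15 t=28 v=6: → [28,37),[24,33),[20,29); WM=33; [16,25) fires=31 [20,29) fires=32 [24,33) fires=20
i=16 t=40 v=3: → [40,49),[36,45),[32,41); WM=33
i=17 t=48 v=5: → [48,57),[44,53),[40,49); WM=33
i=18 t=49 v=3: → [48,57),[44,53); WM=33
i=19 t=53 v=3: → [52,61),[48,57); WM=53; [28,37) fires=10 [32,41) fires=7 [36,45) fires=3 [40,49) fires=8 [44,53) fires=8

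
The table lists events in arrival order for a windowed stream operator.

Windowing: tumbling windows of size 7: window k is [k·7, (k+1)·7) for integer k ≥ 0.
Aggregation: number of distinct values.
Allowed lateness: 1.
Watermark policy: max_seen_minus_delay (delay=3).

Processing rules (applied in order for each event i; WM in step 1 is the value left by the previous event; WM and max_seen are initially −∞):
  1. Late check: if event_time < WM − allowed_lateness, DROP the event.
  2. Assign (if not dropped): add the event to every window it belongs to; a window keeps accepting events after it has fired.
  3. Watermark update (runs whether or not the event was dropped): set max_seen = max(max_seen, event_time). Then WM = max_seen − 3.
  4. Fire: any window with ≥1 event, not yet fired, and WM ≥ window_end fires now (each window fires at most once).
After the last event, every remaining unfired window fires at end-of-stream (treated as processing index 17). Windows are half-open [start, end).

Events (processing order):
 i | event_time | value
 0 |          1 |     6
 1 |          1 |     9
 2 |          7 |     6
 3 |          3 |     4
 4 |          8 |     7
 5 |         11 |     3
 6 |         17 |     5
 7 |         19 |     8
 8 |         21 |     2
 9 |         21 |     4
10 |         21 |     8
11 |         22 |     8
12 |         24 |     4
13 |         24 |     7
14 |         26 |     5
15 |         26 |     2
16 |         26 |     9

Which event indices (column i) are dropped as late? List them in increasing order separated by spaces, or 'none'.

none

i=0 t=1 v=6: → [0,7); WM=-2
i=1 t=1 v=9: → [0,7); WM=-2
i=2 t=7 v=6: → [7,14); WM=4
i=3 t=3 v=4: → [0,7); WM=4
i=4 t=8 v=7: → [7,14); WM=5
i=5 t=11 v=3: → [7,14); WM=8; [0,7) fires=3
i=6 t=17 v=5: → [14,21); WM=14; [7,14) fires=3
i=7 t=19 v=8: → [14,21); WM=16
i=8 t=21 v=2: → [21,28); WM=18
i=9 t=21 v=4: → [21,28); WM=18
i=10 t=21 v=8: → [21,28); WM=18
i=11 t=22 v=8: → [21,28); WM=19
i=12 t=24 v=4: → [21,28); WM=21; [14,21) fires=2
i=13 t=24 v=7: → [21,28); WM=21
i=14 t=26 v=5: → [21,28); WM=23
i=15 t=26 v=2: → [21,28); WM=23
i=16 t=26 v=9: → [21,28); WM=23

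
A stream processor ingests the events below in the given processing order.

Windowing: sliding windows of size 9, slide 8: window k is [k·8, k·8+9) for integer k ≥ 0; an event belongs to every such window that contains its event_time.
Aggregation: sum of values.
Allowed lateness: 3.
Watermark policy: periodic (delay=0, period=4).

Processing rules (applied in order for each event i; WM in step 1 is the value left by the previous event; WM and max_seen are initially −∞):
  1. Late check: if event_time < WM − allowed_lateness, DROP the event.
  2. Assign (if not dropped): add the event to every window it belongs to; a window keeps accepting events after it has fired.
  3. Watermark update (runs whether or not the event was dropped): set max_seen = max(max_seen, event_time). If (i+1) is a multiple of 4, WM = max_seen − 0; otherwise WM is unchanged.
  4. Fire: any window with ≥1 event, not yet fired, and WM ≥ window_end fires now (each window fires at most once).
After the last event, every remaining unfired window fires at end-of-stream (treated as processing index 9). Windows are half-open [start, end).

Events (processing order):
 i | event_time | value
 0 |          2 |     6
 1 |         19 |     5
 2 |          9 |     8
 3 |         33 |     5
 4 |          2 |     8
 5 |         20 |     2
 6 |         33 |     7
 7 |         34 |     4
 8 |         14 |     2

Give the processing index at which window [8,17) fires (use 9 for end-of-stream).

i=0 t=2 v=6: → [0,9); WM=−∞
i=1 t=19 v=5: → [16,25); WM=−∞
i=2 t=9 v=8: → [8,17); WM=−∞
i=3 t=33 v=5: → [32,41); WM=33; [0,9) fires=6 [8,17) fires=8 [16,25) fires=5
i=4 t=2 v=8: DROP (t<33-3); WM=33
i=5 t=20 v=2: DROP (t<33-3); WM=33
i=6 t=33 v=7: → [32,41); WM=33
i=7 t=34 v=4: → [32,41); WM=34
i=8 t=14 v=2: DROP (t<34-3); WM=34

3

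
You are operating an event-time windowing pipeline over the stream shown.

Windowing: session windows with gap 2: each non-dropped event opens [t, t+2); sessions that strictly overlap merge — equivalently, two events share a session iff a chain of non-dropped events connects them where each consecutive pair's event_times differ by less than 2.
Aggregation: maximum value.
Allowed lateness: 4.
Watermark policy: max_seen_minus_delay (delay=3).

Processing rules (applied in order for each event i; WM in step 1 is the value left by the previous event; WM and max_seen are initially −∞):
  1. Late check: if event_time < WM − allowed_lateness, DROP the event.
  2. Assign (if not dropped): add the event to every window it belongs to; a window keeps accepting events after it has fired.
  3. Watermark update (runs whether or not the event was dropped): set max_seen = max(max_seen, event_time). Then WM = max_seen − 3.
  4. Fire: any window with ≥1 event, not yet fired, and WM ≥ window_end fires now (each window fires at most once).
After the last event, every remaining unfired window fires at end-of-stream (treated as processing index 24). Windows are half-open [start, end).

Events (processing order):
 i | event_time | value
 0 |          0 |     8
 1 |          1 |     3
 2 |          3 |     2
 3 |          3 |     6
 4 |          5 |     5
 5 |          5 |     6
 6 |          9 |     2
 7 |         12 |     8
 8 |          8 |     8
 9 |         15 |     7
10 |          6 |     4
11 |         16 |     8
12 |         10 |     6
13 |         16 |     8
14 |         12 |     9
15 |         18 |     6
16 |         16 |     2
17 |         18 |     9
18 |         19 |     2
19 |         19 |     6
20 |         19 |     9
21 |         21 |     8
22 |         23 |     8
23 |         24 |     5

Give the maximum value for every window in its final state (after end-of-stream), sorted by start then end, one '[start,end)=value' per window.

[0,3)=8 [3,5)=6 [5,7)=6 [8,12)=8 [12,14)=9 [15,18)=8 [18,21)=9 [21,23)=8 [23,26)=8

i=0 t=0 v=8: → [0,2); WM=-3
i=1 t=1 v=3: → [0,3); WM=-2
i=2 t=3 v=2: → [3,5); WM=0
i=3 t=3 v=6: → [3,5); WM=0
i=4 t=5 v=5: → [5,7); WM=2
i=5 t=5 v=6: → [5,7); WM=2
i=6 t=9 v=2: → [9,11); WM=6
i=7 t=12 v=8: → [12,14); WM=9
i=8 t=8 v=8: → [8,11); WM=9
i=9 t=15 v=7: → [15,17); WM=12
i=10 t=6 v=4: DROP (t<12-4); WM=12
i=11 t=16 v=8: → [15,18); WM=13
i=12 t=10 v=6: → [8,12); WM=13
i=13 t=16 v=8: → [15,18); WM=13
i=14 t=12 v=9: → [12,14); WM=13
i=15 t=18 v=6: → [18,20); WM=15
i=16 t=16 v=2: → [15,18); WM=15
i=17 t=18 v=9: → [18,20); WM=15
i=18 t=19 v=2: → [18,21); WM=16
i=19 t=19 v=6: → [18,21); WM=16
i=20 t=19 v=9: → [18,21); WM=16
i=21 t=21 v=8: → [21,23); WM=18
i=22 t=23 v=8: → [23,25); WM=20
i=23 t=24 v=5: → [23,26); WM=21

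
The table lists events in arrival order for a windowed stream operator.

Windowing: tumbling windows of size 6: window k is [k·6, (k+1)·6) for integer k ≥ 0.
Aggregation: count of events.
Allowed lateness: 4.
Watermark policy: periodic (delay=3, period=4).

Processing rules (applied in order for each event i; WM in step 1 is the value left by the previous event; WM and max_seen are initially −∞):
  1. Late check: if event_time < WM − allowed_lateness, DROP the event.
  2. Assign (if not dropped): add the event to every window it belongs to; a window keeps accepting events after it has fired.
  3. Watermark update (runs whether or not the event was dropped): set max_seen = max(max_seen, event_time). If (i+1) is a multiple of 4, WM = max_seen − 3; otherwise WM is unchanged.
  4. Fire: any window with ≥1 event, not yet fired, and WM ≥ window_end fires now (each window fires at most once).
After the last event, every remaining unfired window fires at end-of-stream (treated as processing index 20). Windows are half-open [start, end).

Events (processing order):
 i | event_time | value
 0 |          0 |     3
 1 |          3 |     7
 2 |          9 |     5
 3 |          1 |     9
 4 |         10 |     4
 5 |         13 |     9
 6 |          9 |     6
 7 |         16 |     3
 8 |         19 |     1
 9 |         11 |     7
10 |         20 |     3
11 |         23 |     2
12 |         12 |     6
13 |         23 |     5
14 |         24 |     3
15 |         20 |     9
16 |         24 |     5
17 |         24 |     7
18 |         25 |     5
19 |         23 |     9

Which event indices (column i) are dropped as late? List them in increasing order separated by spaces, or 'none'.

12

i=0 t=0 v=3: → [0,6); WM=−∞
i=1 t=3 v=7: → [0,6); WM=−∞
i=2 t=9 v=5: → [6,12); WM=−∞
i=3 t=1 v=9: → [0,6); WM=6; [0,6) fires=3
i=4 t=10 v=4: → [6,12); WM=6
i=5 t=13 v=9: → [12,18); WM=6
i=6 t=9 v=6: → [6,12); WM=6
i=7 t=16 v=3: → [12,18); WM=13; [6,12) fires=3
i=8 t=19 v=1: → [18,24); WM=13
i=9 t=11 v=7: → [6,12); WM=13
i=10 t=20 v=3: → [18,24); WM=13
i=11 t=23 v=2: → [18,24); WM=20; [12,18) fires=2
i=12 t=12 v=6: DROP (t<20-4); WM=20
i=13 t=23 v=5: → [18,24); WM=20
i=14 t=24 v=3: → [24,30); WM=20
i=15 t=20 v=9: → [18,24); WM=21
i=16 t=24 v=5: → [24,30); WM=21
i=17 t=24 v=7: → [24,30); WM=21
i=18 t=25 v=5: → [24,30); WM=21
i=19 t=23 v=9: → [18,24); WM=22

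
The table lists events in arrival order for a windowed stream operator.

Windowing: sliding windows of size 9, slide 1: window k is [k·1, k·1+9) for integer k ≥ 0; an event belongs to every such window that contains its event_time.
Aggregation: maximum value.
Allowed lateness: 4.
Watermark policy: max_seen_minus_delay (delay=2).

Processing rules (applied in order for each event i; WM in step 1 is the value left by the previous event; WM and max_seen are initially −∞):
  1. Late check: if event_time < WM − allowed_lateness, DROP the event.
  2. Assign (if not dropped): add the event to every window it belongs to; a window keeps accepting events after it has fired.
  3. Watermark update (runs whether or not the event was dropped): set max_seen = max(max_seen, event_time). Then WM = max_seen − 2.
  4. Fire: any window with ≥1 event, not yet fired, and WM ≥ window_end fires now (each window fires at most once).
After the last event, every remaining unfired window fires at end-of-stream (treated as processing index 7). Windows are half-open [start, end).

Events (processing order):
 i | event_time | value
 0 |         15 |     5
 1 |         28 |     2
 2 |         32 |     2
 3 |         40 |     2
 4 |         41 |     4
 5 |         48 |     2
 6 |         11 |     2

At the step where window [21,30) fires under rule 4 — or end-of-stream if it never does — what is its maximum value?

2

i=0 t=15 v=5: → [15,24),[14,23),[13,22),[12,21),[11,20),[10,19),[9,18),[8,17),[7,16); WM=13
i=1 t=28 v=2: → [28,37),[27,36),[26,35),[25,34),[24,33),[23,32),[22,31),[21,30),[20,29); WM=26; [7,16) fires=5 [8,17) fires=5 [9,18) fires=5 [10,19) fires=5 [11,20) fires=5 [12,21) fires=5 [13,22) fires=5 [14,23) fires=5 [15,24) fires=5
i=2 t=32 v=2: → [32,41),[31,40),[30,39),[29,38),[28,37),[27,36),[26,35),[25,34),[24,33); WM=30; [20,29) fires=2 [21,30) fires=2
i=3 t=40 v=2: → [40,49),[39,48),[38,47),[37,46),[36,45),[35,44),[34,43),[33,42),[32,41); WM=38; [22,31) fires=2 [23,32) fires=2 [24,33) fires=2 [25,34) fires=2 [26,35) fires=2 [27,36) fires=2 [28,37) fires=2 [29,38) fires=2
i=4 t=41 v=4: → [41,50),[40,49),[39,48),[38,47),[37,46),[36,45),[35,44),[34,43),[33,42); WM=39; [30,39) fires=2
i=5 t=48 v=2: → [48,57),[47,56),[46,55),[45,54),[44,53),[43,52),[42,51),[41,50),[40,49); WM=46; [31,40) fires=2 [32,41) fires=2 [33,42) fires=4 [34,43) fires=4 [35,44) fires=4 [36,45) fires=4 [37,46) fires=4
i=6 t=11 v=2: DROP (t<46-4); WM=46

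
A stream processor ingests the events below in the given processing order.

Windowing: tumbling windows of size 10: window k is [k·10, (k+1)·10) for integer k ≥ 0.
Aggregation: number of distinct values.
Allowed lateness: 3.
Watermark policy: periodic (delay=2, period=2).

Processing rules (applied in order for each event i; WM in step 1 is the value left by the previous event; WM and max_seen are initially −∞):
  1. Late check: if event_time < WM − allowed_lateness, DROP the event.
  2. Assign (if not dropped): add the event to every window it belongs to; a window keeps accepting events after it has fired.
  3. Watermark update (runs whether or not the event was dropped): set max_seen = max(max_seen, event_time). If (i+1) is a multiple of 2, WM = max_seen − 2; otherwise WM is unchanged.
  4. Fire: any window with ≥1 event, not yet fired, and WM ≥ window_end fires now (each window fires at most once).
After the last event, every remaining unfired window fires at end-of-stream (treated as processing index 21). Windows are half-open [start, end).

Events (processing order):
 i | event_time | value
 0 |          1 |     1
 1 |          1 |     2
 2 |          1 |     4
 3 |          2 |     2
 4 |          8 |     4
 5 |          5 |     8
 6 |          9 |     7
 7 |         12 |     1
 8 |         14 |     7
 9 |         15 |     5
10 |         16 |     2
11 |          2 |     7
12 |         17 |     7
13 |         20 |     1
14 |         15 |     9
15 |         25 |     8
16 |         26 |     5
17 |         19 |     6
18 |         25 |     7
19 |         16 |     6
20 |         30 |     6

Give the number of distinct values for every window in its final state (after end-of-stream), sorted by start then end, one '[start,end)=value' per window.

i=0 t=1 v=1: → [0,10); WM=−∞
i=1 t=1 v=2: → [0,10); WM=-1
i=2 t=1 v=4: → [0,10); WM=-1
i=3 t=2 v=2: → [0,10); WM=0
i=4 t=8 v=4: → [0,10); WM=0
i=5 t=5 v=8: → [0,10); WM=6
i=6 t=9 v=7: → [0,10); WM=6
i=7 t=12 v=1: → [10,20); WM=10; [0,10) fires=5
i=8 t=14 v=7: → [10,20); WM=10
i=9 t=15 v=5: → [10,20); WM=13
i=10 t=16 v=2: → [10,20); WM=13
i=11 t=2 v=7: DROP (t<13-3); WM=14
i=12 t=17 v=7: → [10,20); WM=14
i=13 t=20 v=1: → [20,30); WM=18
i=14 t=15 v=9: → [10,20); WM=18
i=15 t=25 v=8: → [20,30); WM=23; [10,20) fires=5
i=16 t=26 v=5: → [20,30); WM=23
i=17 t=19 v=6: DROP (t<23-3); WM=24
i=18 t=25 v=7: → [20,30); WM=24
i=19 t=16 v=6: DROP (t<24-3); WM=24
i=20 t=30 v=6: → [30,40); WM=24

[0,10)=5 [10,20)=5 [20,30)=4 [30,40)=1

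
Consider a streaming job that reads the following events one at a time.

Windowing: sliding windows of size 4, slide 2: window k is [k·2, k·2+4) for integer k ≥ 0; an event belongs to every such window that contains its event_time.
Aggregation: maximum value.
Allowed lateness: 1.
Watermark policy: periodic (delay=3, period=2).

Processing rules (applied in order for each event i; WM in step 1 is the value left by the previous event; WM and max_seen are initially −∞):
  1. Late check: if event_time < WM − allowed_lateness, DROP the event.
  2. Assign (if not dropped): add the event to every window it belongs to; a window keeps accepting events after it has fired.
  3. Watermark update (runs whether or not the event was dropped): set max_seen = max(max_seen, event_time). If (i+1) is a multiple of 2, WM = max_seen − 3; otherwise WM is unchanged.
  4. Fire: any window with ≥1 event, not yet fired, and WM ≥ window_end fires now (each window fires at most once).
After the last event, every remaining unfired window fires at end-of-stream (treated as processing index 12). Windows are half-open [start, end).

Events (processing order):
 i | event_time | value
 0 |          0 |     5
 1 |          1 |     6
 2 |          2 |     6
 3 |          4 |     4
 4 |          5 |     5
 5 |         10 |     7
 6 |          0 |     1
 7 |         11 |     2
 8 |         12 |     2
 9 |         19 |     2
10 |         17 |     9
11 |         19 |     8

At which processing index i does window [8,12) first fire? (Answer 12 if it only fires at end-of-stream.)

i=0 t=0 v=5: → [0,4); WM=−∞
i=1 t=1 v=6: → [0,4); WM=-2
i=2 t=2 v=6: → [2,6),[0,4); WM=-2
i=3 t=4 v=4: → [4,8),[2,6); WM=1
i=4 t=5 v=5: → [4,8),[2,6); WM=1
i=5 t=10 v=7: → [10,14),[8,12); WM=7; [0,4) fires=6 [2,6) fires=6
i=6 t=0 v=1: DROP (t<7-1); WM=7
i=7 t=11 v=2: → [10,14),[8,12); WM=8; [4,8) fires=5
i=8 t=12 v=2: → [12,16),[10,14); WM=8
i=9 t=19 v=2: → [18,22),[16,20); WM=16; [8,12) fires=7 [10,14) fires=7 [12,16) fires=2
i=10 t=17 v=9: → [16,20),[14,18); WM=16
i=11 t=19 v=8: → [18,22),[16,20); WM=16

9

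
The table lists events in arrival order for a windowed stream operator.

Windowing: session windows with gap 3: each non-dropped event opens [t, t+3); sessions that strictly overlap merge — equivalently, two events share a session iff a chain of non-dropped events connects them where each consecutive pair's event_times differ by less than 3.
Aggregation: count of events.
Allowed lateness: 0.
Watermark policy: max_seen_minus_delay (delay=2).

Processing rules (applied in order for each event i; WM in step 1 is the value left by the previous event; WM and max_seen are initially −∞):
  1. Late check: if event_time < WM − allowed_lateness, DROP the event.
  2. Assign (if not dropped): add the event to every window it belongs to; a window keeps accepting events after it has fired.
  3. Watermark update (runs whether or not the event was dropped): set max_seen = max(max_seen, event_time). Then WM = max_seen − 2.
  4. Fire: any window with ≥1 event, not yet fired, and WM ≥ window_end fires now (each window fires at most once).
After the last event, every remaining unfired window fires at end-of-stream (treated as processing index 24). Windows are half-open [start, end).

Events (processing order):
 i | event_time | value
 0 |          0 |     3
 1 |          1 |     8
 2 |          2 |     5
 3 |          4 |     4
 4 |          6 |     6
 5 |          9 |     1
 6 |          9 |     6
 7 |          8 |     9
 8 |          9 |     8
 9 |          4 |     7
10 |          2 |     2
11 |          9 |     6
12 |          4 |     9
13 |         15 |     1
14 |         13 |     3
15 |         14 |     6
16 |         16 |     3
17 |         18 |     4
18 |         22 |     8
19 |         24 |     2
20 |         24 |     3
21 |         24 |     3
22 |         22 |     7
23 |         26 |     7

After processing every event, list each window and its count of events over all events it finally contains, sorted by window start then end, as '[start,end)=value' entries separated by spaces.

[0,12)=10 [13,21)=5 [22,29)=6

i=0 t=0 v=3: → [0,3); WM=-2
i=1 t=1 v=8: → [0,4); WM=-1
i=2 t=2 v=5: → [0,5); WM=0
i=3 t=4 v=4: → [0,7); WM=2
i=4 t=6 v=6: → [0,9); WM=4
i=5 t=9 v=1: → [9,12); WM=7
i=6 t=9 v=6: → [9,12); WM=7
i=7 t=8 v=9: → [0,12); WM=7
i=8 t=9 v=8: → [0,12); WM=7
i=9 t=4 v=7: DROP (t<7-0); WM=7
i=10 t=2 v=2: DROP (t<7-0); WM=7
i=11 t=9 v=6: → [0,12); WM=7
i=12 t=4 v=9: DROP (t<7-0); WM=7
i=13 t=15 v=1: → [15,18); WM=13
i=14 t=13 v=3: → [13,18); WM=13
i=15 t=14 v=6: → [13,18); WM=13
i=16 t=16 v=3: → [13,19); WM=14
i=17 t=18 v=4: → [13,21); WM=16
i=18 t=22 v=8: → [22,25); WM=20
i=19 t=24 v=2: → [22,27); WM=22
i=20 t=24 v=3: → [22,27); WM=22
i=21 t=24 v=3: → [22,27); WM=22
i=22 t=22 v=7: → [22,27); WM=22
i=23 t=26 v=7: → [22,29); WM=24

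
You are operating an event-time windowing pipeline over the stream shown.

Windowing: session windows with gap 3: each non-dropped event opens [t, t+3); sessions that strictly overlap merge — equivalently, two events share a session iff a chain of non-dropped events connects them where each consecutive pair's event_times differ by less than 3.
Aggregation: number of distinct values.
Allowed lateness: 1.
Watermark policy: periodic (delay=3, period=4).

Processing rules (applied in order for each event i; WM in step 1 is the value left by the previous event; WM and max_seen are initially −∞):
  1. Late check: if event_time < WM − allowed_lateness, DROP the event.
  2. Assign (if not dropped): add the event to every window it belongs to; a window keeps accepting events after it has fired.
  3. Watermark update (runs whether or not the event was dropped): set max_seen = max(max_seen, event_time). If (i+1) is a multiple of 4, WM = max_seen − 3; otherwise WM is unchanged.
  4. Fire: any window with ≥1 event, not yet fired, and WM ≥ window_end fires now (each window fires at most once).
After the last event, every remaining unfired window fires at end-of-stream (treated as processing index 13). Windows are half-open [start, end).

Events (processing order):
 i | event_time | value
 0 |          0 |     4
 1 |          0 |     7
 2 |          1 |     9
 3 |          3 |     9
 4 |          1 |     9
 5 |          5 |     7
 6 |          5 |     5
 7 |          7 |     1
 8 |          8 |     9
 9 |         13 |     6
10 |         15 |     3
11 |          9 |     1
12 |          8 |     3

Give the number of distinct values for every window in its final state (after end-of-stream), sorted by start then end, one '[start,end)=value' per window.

[0,12)=5 [13,18)=2

i=0 t=0 v=4: → [0,3); WM=−∞
i=1 t=0 v=7: → [0,3); WM=−∞
i=2 t=1 v=9: → [0,4); WM=−∞
i=3 t=3 v=9: → [0,6); WM=0
i=4 t=1 v=9: → [0,6); WM=0
i=5 t=5 v=7: → [0,8); WM=0
i=6 t=5 v=5: → [0,8); WM=0
i=7 t=7 v=1: → [0,10); WM=4
i=8 t=8 v=9: → [0,11); WM=4
i=9 t=13 v=6: → [13,16); WM=4
i=10 t=15 v=3: → [13,18); WM=4
i=11 t=9 v=1: → [0,12); WM=12
i=12 t=8 v=3: DROP (t<12-1); WM=12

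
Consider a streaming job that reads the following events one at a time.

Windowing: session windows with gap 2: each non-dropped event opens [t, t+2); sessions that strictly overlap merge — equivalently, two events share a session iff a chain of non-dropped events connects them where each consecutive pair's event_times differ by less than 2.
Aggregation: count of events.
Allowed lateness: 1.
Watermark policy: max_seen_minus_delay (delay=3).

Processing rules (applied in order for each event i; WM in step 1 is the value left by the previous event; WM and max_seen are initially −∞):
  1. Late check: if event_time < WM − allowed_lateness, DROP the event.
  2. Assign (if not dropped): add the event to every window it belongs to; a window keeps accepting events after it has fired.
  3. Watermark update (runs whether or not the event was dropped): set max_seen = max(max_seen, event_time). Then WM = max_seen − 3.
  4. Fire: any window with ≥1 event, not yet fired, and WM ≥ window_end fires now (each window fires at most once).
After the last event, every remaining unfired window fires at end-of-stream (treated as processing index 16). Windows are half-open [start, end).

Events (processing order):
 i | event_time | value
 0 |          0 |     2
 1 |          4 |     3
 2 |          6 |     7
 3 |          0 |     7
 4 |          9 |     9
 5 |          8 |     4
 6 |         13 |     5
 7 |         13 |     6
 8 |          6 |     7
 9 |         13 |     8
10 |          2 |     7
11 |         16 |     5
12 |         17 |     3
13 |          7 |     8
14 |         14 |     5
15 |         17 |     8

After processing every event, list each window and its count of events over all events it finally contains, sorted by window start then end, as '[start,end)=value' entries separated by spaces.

i=0 t=0 v=2: → [0,2); WM=-3
i=1 t=4 v=3: → [4,6); WM=1
i=2 t=6 v=7: → [6,8); WM=3
i=3 t=0 v=7: DROP (t<3-1); WM=3
i=4 t=9 v=9: → [9,11); WM=6
i=5 t=8 v=4: → [8,11); WM=6
i=6 t=13 v=5: → [13,15); WM=10
i=7 t=13 v=6: → [13,15); WM=10
i=8 t=6 v=7: DROP (t<10-1); WM=10
i=9 t=13 v=8: → [13,15); WM=10
i=10 t=2 v=7: DROP (t<10-1); WM=10
i=11 t=16 v=5: → [16,18); WM=13
i=12 t=17 v=3: → [16,19); WM=14
i=13 t=7 v=8: DROP (t<14-1); WM=14
i=14 t=14 v=5: → [13,16); WM=14
i=15 t=17 v=8: → [16,19); WM=14

[0,2)=1 [4,6)=1 [6,8)=1 [8,11)=2 [13,16)=4 [16,19)=3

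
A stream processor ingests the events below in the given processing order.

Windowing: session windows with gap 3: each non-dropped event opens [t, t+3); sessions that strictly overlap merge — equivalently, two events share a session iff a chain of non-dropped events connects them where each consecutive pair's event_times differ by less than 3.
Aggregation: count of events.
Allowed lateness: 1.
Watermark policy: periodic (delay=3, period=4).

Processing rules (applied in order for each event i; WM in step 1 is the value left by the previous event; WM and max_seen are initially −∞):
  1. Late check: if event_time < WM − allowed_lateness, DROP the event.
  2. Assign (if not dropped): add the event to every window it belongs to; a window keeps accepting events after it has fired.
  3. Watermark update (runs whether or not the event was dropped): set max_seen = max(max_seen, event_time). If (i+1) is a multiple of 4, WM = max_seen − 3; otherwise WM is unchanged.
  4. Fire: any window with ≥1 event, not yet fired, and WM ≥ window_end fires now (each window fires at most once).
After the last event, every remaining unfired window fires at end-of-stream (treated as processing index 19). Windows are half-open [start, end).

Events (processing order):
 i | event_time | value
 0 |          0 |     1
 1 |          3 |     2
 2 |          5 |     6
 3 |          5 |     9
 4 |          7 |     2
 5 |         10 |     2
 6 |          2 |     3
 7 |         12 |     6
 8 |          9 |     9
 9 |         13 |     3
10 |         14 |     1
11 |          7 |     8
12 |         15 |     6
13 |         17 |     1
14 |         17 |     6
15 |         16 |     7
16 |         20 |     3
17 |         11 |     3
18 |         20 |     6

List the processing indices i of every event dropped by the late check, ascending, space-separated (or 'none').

i=0 t=0 v=1: → [0,3); WM=−∞
i=1 t=3 v=2: → [3,6); WM=−∞
i=2 t=5 v=6: → [3,8); WM=−∞
i=3 t=5 v=9: → [3,8); WM=2
i=4 t=7 v=2: → [3,10); WM=2
i=5 t=10 v=2: → [10,13); WM=2
i=6 t=2 v=3: → [0,10); WM=2
i=7 t=12 v=6: → [10,15); WM=9
i=8 t=9 v=9: → [0,15); WM=9
i=9 t=13 v=3: → [0,16); WM=9
i=10 t=14 v=1: → [0,17); WM=9
i=11 t=7 v=8: DROP (t<9-1); WM=11
i=12 t=15 v=6: → [0,18); WM=11
i=13 t=17 v=1: → [0,20); WM=11
i=14 t=17 v=6: → [0,20); WM=11
i=15 t=16 v=7: → [0,20); WM=14
i=16 t=20 v=3: → [20,23); WM=14
i=17 t=11 v=3: DROP (t<14-1); WM=14
i=18 t=20 v=6: → [20,23); WM=14

11 17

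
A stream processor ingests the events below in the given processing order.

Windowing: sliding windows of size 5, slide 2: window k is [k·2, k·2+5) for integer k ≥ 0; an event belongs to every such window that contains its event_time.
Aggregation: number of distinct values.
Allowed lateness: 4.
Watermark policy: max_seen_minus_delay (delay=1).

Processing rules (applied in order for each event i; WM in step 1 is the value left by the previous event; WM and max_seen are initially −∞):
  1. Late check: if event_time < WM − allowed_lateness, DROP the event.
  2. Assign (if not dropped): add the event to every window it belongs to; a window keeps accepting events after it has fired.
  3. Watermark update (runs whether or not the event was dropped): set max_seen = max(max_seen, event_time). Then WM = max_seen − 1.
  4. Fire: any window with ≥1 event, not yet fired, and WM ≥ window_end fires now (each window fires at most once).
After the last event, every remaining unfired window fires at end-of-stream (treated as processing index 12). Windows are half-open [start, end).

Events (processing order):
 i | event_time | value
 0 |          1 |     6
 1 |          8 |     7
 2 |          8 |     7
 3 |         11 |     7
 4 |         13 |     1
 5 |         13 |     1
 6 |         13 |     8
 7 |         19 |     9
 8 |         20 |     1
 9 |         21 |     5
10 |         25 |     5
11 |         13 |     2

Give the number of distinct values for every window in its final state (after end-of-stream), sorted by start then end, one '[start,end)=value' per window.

[0,5)=1 [4,9)=1 [6,11)=1 [8,13)=1 [10,15)=3 [12,17)=2 [16,21)=2 [18,23)=3 [20,25)=2 [22,27)=1 [24,29)=1

i=0 t=1 v=6: → [0,5); WM=0
i=1 t=8 v=7: → [8,13),[6,11),[4,9); WM=7; [0,5) fires=1
i=2 t=8 v=7: → [8,13),[6,11),[4,9); WM=7
i=3 t=11 v=7: → [10,15),[8,13); WM=10; [4,9) fires=1
i=4 t=13 v=1: → [12,17),[10,15); WM=12; [6,11) fires=1
i=5 t=13 v=1: → [12,17),[10,15); WM=12
i=6 t=13 v=8: → [12,17),[10,15); WM=12
i=7 t=19 v=9: → [18,23),[16,21); WM=18; [8,13) fires=1 [10,15) fires=3 [12,17) fires=2
i=8 t=20 v=1: → [20,25),[18,23),[16,21); WM=19
i=9 t=21 v=5: → [20,25),[18,23); WM=20
i=10 t=25 v=5: → [24,29),[22,27); WM=24; [16,21) fires=2 [18,23) fires=3
i=11 t=13 v=2: DROP (t<24-4); WM=24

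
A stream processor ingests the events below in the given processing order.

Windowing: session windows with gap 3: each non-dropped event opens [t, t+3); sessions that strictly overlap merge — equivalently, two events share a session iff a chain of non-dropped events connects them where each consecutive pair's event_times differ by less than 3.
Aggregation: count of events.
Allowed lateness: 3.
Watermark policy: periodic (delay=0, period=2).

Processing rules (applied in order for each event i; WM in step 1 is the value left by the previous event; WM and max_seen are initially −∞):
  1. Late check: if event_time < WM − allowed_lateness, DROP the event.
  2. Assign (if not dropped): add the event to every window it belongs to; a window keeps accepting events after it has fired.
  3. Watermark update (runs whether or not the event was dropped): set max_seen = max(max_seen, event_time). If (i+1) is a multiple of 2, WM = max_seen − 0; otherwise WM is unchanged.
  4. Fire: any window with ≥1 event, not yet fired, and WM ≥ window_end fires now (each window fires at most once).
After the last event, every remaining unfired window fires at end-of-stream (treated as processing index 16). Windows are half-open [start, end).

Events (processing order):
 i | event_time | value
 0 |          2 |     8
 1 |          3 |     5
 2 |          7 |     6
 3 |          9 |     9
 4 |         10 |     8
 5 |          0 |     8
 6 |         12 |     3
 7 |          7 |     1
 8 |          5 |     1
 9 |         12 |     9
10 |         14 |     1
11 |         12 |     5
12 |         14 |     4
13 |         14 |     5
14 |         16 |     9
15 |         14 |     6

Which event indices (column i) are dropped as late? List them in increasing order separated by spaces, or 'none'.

i=0 t=2 v=8: → [2,5); WM=−∞
i=1 t=3 v=5: → [2,6); WM=3
i=2 t=7 v=6: → [7,10); WM=3
i=3 t=9 v=9: → [7,12); WM=9
i=4 t=10 v=8: → [7,13); WM=9
i=5 t=0 v=8: DROP (t<9-3); WM=10
i=6 t=12 v=3: → [7,15); WM=10
i=7 t=7 v=1: → [7,15); WM=12
i=8 t=5 v=1: DROP (t<12-3); WM=12
i=9 t=12 v=9: → [7,15); WM=12
i=10 t=14 v=1: → [7,17); WM=12
i=11 t=12 v=5: → [7,17); WM=14
i=12 t=14 v=4: → [7,17); WM=14
i=13 t=14 v=5: → [7,17); WM=14
i=14 t=16 v=9: → [7,19); WM=14
i=15 t=14 v=6: → [7,19); WM=16

5 8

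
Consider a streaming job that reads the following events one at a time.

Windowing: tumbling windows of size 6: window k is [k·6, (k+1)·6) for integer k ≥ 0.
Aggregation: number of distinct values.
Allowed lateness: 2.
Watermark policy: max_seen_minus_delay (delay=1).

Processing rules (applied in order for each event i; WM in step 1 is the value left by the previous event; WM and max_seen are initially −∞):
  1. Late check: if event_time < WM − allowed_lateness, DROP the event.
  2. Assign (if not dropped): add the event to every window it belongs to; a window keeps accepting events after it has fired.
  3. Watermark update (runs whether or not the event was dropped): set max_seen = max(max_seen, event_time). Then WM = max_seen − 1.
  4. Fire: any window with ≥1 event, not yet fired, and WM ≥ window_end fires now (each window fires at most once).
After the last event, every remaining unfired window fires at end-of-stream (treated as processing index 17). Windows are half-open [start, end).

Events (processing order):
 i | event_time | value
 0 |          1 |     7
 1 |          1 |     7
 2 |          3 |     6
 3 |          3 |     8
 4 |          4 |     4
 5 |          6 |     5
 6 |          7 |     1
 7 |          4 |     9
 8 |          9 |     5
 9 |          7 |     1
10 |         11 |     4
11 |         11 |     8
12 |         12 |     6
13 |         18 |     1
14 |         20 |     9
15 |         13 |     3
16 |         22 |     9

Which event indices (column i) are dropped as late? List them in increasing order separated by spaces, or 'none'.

i=0 t=1 v=7: → [0,6); WM=0
i=1 t=1 v=7: → [0,6); WM=0
i=2 t=3 v=6: → [0,6); WM=2
i=3 t=3 v=8: → [0,6); WM=2
i=4 t=4 v=4: → [0,6); WM=3
i=5 t=6 v=5: → [6,12); WM=5
i=6 t=7 v=1: → [6,12); WM=6; [0,6) fires=4
i=7 t=4 v=9: → [0,6); WM=6
i=8 t=9 v=5: → [6,12); WM=8
i=9 t=7 v=1: → [6,12); WM=8
i=10 t=11 v=4: → [6,12); WM=10
i=11 t=11 v=8: → [6,12); WM=10
i=12 t=12 v=6: → [12,18); WM=11
i=13 t=18 v=1: → [18,24); WM=17; [6,12) fires=4
i=14 t=20 v=9: → [18,24); WM=19; [12,18) fires=1
i=15 t=13 v=3: DROP (t<19-2); WM=19
i=16 t=22 v=9: → [18,24); WM=21

15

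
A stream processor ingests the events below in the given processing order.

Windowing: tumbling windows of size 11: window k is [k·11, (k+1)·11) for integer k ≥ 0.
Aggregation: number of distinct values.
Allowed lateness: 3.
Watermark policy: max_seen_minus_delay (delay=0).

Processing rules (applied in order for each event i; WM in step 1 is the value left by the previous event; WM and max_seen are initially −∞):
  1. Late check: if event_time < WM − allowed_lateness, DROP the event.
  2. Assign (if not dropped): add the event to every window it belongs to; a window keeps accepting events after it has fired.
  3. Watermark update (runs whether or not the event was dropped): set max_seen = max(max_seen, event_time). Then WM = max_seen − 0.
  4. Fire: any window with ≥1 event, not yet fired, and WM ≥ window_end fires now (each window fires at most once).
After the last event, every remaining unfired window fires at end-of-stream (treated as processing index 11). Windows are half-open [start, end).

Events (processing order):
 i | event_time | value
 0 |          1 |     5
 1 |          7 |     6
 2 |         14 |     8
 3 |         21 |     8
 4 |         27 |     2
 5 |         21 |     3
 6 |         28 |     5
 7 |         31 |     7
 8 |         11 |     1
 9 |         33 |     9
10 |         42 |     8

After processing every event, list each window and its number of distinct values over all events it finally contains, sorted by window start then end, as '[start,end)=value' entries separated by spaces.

i=0 t=1 v=5: → [0,11); WM=1
i=1 t=7 v=6: → [0,11); WM=7
i=2 t=14 v=8: → [11,22); WM=14; [0,11) fires=2
i=3 t=21 v=8: → [11,22); WM=21
i=4 t=27 v=2: → [22,33); WM=27; [11,22) fires=1
i=5 t=21 v=3: DROP (t<27-3); WM=27
i=6 t=28 v=5: → [22,33); WM=28
i=7 t=31 v=7: → [22,33); WM=31
i=8 t=11 v=1: DROP (t<31-3); WM=31
i=9 t=33 v=9: → [33,44); WM=33; [22,33) fires=3
i=10 t=42 v=8: → [33,44); WM=42

[0,11)=2 [11,22)=1 [22,33)=3 [33,44)=2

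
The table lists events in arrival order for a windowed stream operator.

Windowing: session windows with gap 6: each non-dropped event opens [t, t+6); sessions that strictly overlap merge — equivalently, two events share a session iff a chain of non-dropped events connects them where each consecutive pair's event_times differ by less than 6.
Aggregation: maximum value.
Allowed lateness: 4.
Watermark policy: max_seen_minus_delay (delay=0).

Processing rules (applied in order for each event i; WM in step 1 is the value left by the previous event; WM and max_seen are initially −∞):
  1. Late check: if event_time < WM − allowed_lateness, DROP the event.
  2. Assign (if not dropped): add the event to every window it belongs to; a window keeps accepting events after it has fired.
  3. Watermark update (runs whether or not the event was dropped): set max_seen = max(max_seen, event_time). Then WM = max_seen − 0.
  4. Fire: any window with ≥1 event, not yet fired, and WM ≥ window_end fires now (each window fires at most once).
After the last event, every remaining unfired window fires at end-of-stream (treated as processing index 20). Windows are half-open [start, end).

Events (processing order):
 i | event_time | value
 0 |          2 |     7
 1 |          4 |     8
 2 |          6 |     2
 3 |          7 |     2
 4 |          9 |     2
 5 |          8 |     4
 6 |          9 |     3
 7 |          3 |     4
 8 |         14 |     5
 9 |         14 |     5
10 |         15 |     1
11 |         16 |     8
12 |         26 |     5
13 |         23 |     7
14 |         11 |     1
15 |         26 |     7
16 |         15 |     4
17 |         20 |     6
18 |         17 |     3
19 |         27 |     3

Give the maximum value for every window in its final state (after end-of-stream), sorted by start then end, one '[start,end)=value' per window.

[2,22)=8 [23,33)=7

i=0 t=2 v=7: → [2,8); WM=2
i=1 t=4 v=8: → [2,10); WM=4
i=2 t=6 v=2: → [2,12); WM=6
i=3 t=7 v=2: → [2,13); WM=7
i=4 t=9 v=2: → [2,15); WM=9
i=5 t=8 v=4: → [2,15); WM=9
i=6 t=9 v=3: → [2,15); WM=9
i=7 t=3 v=4: DROP (t<9-4); WM=9
i=8 t=14 v=5: → [2,20); WM=14
i=9 t=14 v=5: → [2,20); WM=14
i=10 t=15 v=1: → [2,21); WM=15
i=11 t=16 v=8: → [2,22); WM=16
i=12 t=26 v=5: → [26,32); WM=26
i=13 t=23 v=7: → [23,32); WM=26
i=14 t=11 v=1: DROP (t<26-4); WM=26
i=15 t=26 v=7: → [23,32); WM=26
i=16 t=15 v=4: DROP (t<26-4); WM=26
i=17 t=20 v=6: DROP (t<26-4); WM=26
i=18 t=17 v=3: DROP (t<26-4); WM=26
i=19 t=27 v=3: → [23,33); WM=27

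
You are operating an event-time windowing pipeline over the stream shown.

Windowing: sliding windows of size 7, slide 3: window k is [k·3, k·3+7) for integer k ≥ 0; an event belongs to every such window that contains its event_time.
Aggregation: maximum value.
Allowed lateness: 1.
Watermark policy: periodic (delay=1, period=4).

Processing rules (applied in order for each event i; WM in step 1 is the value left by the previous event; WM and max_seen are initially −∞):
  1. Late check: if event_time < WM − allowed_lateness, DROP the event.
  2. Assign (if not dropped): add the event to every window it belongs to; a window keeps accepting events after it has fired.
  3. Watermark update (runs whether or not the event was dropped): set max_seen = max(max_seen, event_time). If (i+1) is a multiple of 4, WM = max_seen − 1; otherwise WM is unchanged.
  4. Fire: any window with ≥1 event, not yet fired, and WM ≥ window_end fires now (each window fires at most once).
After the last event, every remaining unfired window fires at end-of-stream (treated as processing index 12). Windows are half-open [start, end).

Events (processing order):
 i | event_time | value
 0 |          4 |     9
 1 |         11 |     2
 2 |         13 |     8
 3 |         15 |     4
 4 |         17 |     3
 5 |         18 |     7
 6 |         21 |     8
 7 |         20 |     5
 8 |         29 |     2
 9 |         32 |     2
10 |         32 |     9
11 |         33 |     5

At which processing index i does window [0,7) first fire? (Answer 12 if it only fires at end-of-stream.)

3

i=0 t=4 v=9: → [3,10),[0,7); WM=−∞
i=1 t=11 v=2: → [9,16),[6,13); WM=−∞
i=2 t=13 v=8: → [12,19),[9,16); WM=−∞
i=3 t=15 v=4: → [15,22),[12,19),[9,16); WM=14; [0,7) fires=9 [3,10) fires=9 [6,13) fires=2
i=4 t=17 v=3: → [15,22),[12,19); WM=14
i=5 t=18 v=7: → [18,25),[15,22),[12,19); WM=14
i=6 t=21 v=8: → [21,28),[18,25),[15,22); WM=14
i=7 t=20 v=5: → [18,25),[15,22); WM=20; [9,16) fires=8 [12,19) fires=8
i=8 t=29 v=2: → [27,34),[24,31); WM=20
i=9 t=32 v=2: → [30,37),[27,34); WM=20
i=10 t=32 v=9: → [30,37),[27,34); WM=20
i=11 t=33 v=5: → [33,40),[30,37),[27,34); WM=32; [15,22) fires=8 [18,25) fires=8 [21,28) fires=8 [24,31) fires=2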